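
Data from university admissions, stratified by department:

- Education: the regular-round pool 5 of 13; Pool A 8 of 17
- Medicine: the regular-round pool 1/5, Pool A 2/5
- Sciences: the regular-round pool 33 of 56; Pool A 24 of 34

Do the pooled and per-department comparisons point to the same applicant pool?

Education: the regular-round pool 5/13 = 38.5%, Pool A 8/17 = 47.1% → Pool A
Medicine: the regular-round pool 1/5 = 20.0%, Pool A 2/5 = 40.0% → Pool A
Sciences: the regular-round pool 33/56 = 58.9%, Pool A 24/34 = 70.6% → Pool A
Overall: the regular-round pool 39/74 = 52.7%, Pool A 34/56 = 60.7% → Pool A
Pool A wins overall and in every department group — no reversal.

Yes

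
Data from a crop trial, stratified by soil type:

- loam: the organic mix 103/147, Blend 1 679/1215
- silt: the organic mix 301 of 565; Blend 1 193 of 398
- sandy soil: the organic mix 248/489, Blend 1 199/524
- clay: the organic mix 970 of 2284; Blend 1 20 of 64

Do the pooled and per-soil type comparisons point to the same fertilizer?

Loam: the organic mix 103/147 = 70.1%, Blend 1 679/1215 = 55.9% → the organic mix
Silt: the organic mix 301/565 = 53.3%, Blend 1 193/398 = 48.5% → the organic mix
Sandy soil: the organic mix 248/489 = 50.7%, Blend 1 199/524 = 38.0% → the organic mix
Clay: the organic mix 970/2284 = 42.5%, Blend 1 20/64 = 31.2% → the organic mix
Overall: the organic mix 1622/3485 = 46.5%, Blend 1 1091/2201 = 49.6% → Blend 1
The organic mix wins each soil group but Blend 1 wins overall — the comparison reverses. The organic mix's plots skew toward clay, which has a lower base rate.

No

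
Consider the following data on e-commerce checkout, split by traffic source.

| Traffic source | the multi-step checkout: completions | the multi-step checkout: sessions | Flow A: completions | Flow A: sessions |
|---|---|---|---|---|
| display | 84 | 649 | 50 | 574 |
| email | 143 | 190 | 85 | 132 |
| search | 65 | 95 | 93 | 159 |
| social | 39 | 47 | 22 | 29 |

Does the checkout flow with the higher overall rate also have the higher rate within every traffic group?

Yes

Display: the multi-step checkout 84/649 = 12.9%, Flow A 50/574 = 8.7% → the multi-step checkout
Email: the multi-step checkout 143/190 = 75.3%, Flow A 85/132 = 64.4% → the multi-step checkout
Search: the multi-step checkout 65/95 = 68.4%, Flow A 93/159 = 58.5% → the multi-step checkout
Social: the multi-step checkout 39/47 = 83.0%, Flow A 22/29 = 75.9% → the multi-step checkout
Overall: the multi-step checkout 331/981 = 33.7%, Flow A 250/894 = 28.0% → the multi-step checkout
The multi-step checkout wins overall and in every traffic group — no reversal.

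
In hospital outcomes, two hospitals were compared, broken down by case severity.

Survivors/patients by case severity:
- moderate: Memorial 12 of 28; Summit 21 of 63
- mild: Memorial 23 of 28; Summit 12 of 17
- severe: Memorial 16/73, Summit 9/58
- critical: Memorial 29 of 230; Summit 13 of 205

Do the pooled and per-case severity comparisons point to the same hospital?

Yes

Moderate: Memorial 12/28 = 42.9%, Summit 21/63 = 33.3% → Memorial
Mild: Memorial 23/28 = 82.1%, Summit 12/17 = 70.6% → Memorial
Severe: Memorial 16/73 = 21.9%, Summit 9/58 = 15.5% → Memorial
Critical: Memorial 29/230 = 12.6%, Summit 13/205 = 6.3% → Memorial
Overall: Memorial 80/359 = 22.3%, Summit 55/343 = 16.0% → Memorial
Memorial wins overall and in every case group — no reversal.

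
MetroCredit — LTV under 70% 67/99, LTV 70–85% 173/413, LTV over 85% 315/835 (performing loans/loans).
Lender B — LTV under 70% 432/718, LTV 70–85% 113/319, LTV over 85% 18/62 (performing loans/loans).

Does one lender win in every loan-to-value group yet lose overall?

Yes

LTV under 70%: MetroCredit 67/99 = 67.7%, Lender B 432/718 = 60.2% → MetroCredit
LTV 70–85%: MetroCredit 173/413 = 41.9%, Lender B 113/319 = 35.4% → MetroCredit
LTV over 85%: MetroCredit 315/835 = 37.7%, Lender B 18/62 = 29.0% → MetroCredit
Overall: MetroCredit 555/1347 = 41.2%, Lender B 563/1099 = 51.2% → Lender B
MetroCredit wins each loan-to-value group but Lender B wins overall — the comparison reverses. MetroCredit's loans skew toward LTV over 85%, which has a lower base rate.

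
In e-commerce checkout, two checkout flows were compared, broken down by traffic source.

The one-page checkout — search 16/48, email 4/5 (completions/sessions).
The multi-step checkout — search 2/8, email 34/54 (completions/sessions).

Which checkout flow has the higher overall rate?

Search: the one-page checkout 16/48 = 33.3%, the multi-step checkout 2/8 = 25.0% → the one-page checkout
Email: the one-page checkout 4/5 = 80.0%, the multi-step checkout 34/54 = 63.0% → the one-page checkout
Overall: the one-page checkout 20/53 = 37.7%, the multi-step checkout 36/62 = 58.1% → the multi-step checkout
(The one-page checkout wins every traffic group but the multi-step checkout wins overall — the one-page checkout's sessions skew toward the low-rate search group.)

the multi-step checkout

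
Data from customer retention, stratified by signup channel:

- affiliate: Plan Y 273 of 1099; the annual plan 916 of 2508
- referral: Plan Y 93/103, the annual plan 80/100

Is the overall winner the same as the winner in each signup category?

Affiliate: Plan Y 273/1099 = 24.8%, the annual plan 916/2508 = 36.5% → the annual plan
Referral: Plan Y 93/103 = 90.3%, the annual plan 80/100 = 80.0% → Plan Y
Overall: Plan Y 366/1202 = 30.4%, the annual plan 996/2608 = 38.2% → the annual plan
Neither sweeps: Plan Y wins 1 of 2 groups, the annual plan wins 1. The annual plan wins overall but not every group — no Simpson reversal.

No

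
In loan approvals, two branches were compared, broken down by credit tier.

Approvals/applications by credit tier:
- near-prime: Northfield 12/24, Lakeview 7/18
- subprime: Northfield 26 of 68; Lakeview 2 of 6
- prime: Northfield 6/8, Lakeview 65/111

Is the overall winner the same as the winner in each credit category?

Near-prime: Northfield 12/24 = 50.0%, Lakeview 7/18 = 38.9% → Northfield
Subprime: Northfield 26/68 = 38.2%, Lakeview 2/6 = 33.3% → Northfield
Prime: Northfield 6/8 = 75.0%, Lakeview 65/111 = 58.6% → Northfield
Overall: Northfield 44/100 = 44.0%, Lakeview 74/135 = 54.8% → Lakeview
Northfield wins each credit group but Lakeview wins overall — the comparison reverses. Northfield's applications skew toward subprime, which has a lower base rate.

No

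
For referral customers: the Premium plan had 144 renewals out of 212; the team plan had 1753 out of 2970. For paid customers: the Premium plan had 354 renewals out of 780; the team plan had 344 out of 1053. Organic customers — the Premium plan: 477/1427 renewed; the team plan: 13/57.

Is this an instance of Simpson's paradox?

Yes

Referral: the Premium plan 144/212 = 67.9%, the team plan 1753/2970 = 59.0% → the Premium plan
Paid: the Premium plan 354/780 = 45.4%, the team plan 344/1053 = 32.7% → the Premium plan
Organic: the Premium plan 477/1427 = 33.4%, the team plan 13/57 = 22.8% → the Premium plan
Overall: the Premium plan 975/2419 = 40.3%, the team plan 2110/4080 = 51.7% → the team plan
The Premium plan wins each signup group but the team plan wins overall — the comparison reverses. The Premium plan's customers skew toward organic, which has a lower base rate.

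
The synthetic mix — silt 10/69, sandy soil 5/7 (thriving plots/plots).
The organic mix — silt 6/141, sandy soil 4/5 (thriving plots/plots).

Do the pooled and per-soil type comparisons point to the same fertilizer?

Silt: the synthetic mix 10/69 = 14.5%, the organic mix 6/141 = 4.3% → the synthetic mix
Sandy soil: the synthetic mix 5/7 = 71.4%, the organic mix 4/5 = 80.0% → the organic mix
Overall: the synthetic mix 15/76 = 19.7%, the organic mix 10/146 = 6.8% → the synthetic mix
Neither sweeps: the synthetic mix wins 1 of 2 groups, the organic mix wins 1. The synthetic mix wins overall but not every group — no Simpson reversal.

No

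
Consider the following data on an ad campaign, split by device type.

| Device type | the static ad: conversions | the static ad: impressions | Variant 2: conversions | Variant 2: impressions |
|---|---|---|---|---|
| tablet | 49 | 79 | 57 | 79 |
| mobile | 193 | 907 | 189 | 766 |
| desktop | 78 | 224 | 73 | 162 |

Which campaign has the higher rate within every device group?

Tablet: the static ad 49/79 = 62.0%, Variant 2 57/79 = 72.2% → Variant 2
Mobile: the static ad 193/907 = 21.3%, Variant 2 189/766 = 24.7% → Variant 2
Desktop: the static ad 78/224 = 34.8%, Variant 2 73/162 = 45.1% → Variant 2
Variant 2 has the higher rate in all 3 groups.

Variant 2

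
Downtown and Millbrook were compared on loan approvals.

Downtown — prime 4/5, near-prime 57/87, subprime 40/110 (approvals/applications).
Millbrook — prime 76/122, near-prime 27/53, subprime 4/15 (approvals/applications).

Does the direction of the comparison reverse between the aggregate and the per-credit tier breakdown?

Prime: Downtown 4/5 = 80.0%, Millbrook 76/122 = 62.3% → Downtown
Near-prime: Downtown 57/87 = 65.5%, Millbrook 27/53 = 50.9% → Downtown
Subprime: Downtown 40/110 = 36.4%, Millbrook 4/15 = 26.7% → Downtown
Overall: Downtown 101/202 = 50.0%, Millbrook 107/190 = 56.3% → Millbrook
Downtown wins each credit group but Millbrook wins overall — the comparison reverses. Downtown's applications skew toward subprime, which has a lower base rate.

Yes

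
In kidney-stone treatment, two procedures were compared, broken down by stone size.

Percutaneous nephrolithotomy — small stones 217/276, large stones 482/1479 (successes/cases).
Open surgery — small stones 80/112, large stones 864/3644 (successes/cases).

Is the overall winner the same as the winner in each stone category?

Yes

Small stones: percutaneous nephrolithotomy 217/276 = 78.6%, open surgery 80/112 = 71.4% → percutaneous nephrolithotomy
Large stones: percutaneous nephrolithotomy 482/1479 = 32.6%, open surgery 864/3644 = 23.7% → percutaneous nephrolithotomy
Overall: percutaneous nephrolithotomy 699/1755 = 39.8%, open surgery 944/3756 = 25.1% → percutaneous nephrolithotomy
Percutaneous nephrolithotomy wins overall and in every stone group — no reversal.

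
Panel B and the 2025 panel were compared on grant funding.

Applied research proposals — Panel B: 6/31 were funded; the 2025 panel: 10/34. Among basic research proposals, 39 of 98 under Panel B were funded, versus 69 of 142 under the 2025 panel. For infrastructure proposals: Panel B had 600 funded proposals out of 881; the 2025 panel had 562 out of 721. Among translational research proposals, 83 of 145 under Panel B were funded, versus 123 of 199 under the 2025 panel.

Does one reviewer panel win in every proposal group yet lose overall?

No

Applied research: Panel B 6/31 = 19.4%, the 2025 panel 10/34 = 29.4% → the 2025 panel
Basic research: Panel B 39/98 = 39.8%, the 2025 panel 69/142 = 48.6% → the 2025 panel
Infrastructure: Panel B 600/881 = 68.1%, the 2025 panel 562/721 = 77.9% → the 2025 panel
Translational research: Panel B 83/145 = 57.2%, the 2025 panel 123/199 = 61.8% → the 2025 panel
Overall: Panel B 728/1155 = 63.0%, the 2025 panel 764/1096 = 69.7% → the 2025 panel
The 2025 panel wins overall and in every proposal group — no reversal.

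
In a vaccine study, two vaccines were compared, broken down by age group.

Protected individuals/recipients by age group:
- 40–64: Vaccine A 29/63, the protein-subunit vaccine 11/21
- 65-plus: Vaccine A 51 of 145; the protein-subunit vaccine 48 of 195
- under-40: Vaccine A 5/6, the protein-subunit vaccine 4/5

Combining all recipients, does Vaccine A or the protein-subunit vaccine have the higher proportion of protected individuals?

Vaccine A

40–64: Vaccine A 29/63 = 46.0%, the protein-subunit vaccine 11/21 = 52.4% → the protein-subunit vaccine
65-plus: Vaccine A 51/145 = 35.2%, the protein-subunit vaccine 48/195 = 24.6% → Vaccine A
Under-40: Vaccine A 5/6 = 83.3%, the protein-subunit vaccine 4/5 = 80.0% → Vaccine A
Overall: Vaccine A 85/214 = 39.7%, the protein-subunit vaccine 63/221 = 28.5% → Vaccine A
(Neither sweeps every age group, but Vaccine A has the higher pooled rate.)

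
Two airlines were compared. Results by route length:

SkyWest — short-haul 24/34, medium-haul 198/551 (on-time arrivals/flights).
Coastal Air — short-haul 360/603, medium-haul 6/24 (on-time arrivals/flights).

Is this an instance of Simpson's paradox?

Yes

Short-haul: SkyWest 24/34 = 70.6%, Coastal Air 360/603 = 59.7% → SkyWest
Medium-haul: SkyWest 198/551 = 35.9%, Coastal Air 6/24 = 25.0% → SkyWest
Overall: SkyWest 222/585 = 37.9%, Coastal Air 366/627 = 58.4% → Coastal Air
SkyWest wins each route group but Coastal Air wins overall — the comparison reverses. SkyWest's flights skew toward medium-haul, which has a lower base rate.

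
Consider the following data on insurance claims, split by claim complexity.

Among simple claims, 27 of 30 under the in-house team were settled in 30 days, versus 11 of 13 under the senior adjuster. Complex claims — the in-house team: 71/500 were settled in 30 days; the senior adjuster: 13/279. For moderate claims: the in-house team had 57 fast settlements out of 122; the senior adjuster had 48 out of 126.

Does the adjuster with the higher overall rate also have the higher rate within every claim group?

Yes

Simple: the in-house team 27/30 = 90.0%, the senior adjuster 11/13 = 84.6% → the in-house team
Complex: the in-house team 71/500 = 14.2%, the senior adjuster 13/279 = 4.7% → the in-house team
Moderate: the in-house team 57/122 = 46.7%, the senior adjuster 48/126 = 38.1% → the in-house team
Overall: the in-house team 155/652 = 23.8%, the senior adjuster 72/418 = 17.2% → the in-house team
The in-house team wins overall and in every claim group — no reversal.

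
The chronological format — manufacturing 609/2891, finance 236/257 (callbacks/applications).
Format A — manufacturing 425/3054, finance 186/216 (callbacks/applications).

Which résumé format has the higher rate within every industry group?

Manufacturing: the chronological format 609/2891 = 21.1%, Format A 425/3054 = 13.9% → the chronological format
Finance: the chronological format 236/257 = 91.8%, Format A 186/216 = 86.1% → the chronological format
The chronological format has the higher rate in both groups.

the chronological format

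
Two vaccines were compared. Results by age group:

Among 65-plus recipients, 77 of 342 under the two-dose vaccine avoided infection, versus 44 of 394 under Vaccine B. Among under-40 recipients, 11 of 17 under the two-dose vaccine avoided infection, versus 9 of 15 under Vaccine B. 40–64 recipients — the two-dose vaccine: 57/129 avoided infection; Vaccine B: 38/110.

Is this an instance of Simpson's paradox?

No

65-plus: the two-dose vaccine 77/342 = 22.5%, Vaccine B 44/394 = 11.2% → the two-dose vaccine
Under-40: the two-dose vaccine 11/17 = 64.7%, Vaccine B 9/15 = 60.0% → the two-dose vaccine
40–64: the two-dose vaccine 57/129 = 44.2%, Vaccine B 38/110 = 34.5% → the two-dose vaccine
Overall: the two-dose vaccine 145/488 = 29.7%, Vaccine B 91/519 = 17.5% → the two-dose vaccine
The two-dose vaccine wins overall and in every age group — no reversal.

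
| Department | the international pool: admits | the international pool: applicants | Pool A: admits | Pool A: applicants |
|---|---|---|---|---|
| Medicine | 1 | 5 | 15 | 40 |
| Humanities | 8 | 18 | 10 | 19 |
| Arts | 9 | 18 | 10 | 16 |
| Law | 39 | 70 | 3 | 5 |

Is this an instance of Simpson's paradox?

Yes

Medicine: the international pool 1/5 = 20.0%, Pool A 15/40 = 37.5% → Pool A
Humanities: the international pool 8/18 = 44.4%, Pool A 10/19 = 52.6% → Pool A
Arts: the international pool 9/18 = 50.0%, Pool A 10/16 = 62.5% → Pool A
Law: the international pool 39/70 = 55.7%, Pool A 3/5 = 60.0% → Pool A
Overall: the international pool 57/111 = 51.4%, Pool A 38/80 = 47.5% → the international pool
Pool A wins each department group but the international pool wins overall — the comparison reverses. Pool A's applicants skew toward Medicine, which has a lower base rate.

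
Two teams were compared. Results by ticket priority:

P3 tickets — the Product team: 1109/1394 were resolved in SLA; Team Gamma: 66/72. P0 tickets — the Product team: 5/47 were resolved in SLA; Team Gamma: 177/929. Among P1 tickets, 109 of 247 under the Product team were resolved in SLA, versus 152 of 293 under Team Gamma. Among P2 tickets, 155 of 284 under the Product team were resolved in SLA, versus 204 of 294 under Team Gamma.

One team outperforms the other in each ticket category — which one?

Team Gamma

P3: the Product team 1109/1394 = 79.6%, Team Gamma 66/72 = 91.7% → Team Gamma
P0: the Product team 5/47 = 10.6%, Team Gamma 177/929 = 19.1% → Team Gamma
P1: the Product team 109/247 = 44.1%, Team Gamma 152/293 = 51.9% → Team Gamma
P2: the Product team 155/284 = 54.6%, Team Gamma 204/294 = 69.4% → Team Gamma
Team Gamma has the higher rate in all 4 groups.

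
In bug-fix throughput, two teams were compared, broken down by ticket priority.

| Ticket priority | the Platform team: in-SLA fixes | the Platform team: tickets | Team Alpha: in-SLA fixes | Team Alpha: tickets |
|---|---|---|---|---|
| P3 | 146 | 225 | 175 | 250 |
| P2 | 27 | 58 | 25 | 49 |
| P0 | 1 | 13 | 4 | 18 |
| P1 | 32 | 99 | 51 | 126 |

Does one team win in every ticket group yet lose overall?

No

P3: the Platform team 146/225 = 64.9%, Team Alpha 175/250 = 70.0% → Team Alpha
P2: the Platform team 27/58 = 46.6%, Team Alpha 25/49 = 51.0% → Team Alpha
P0: the Platform team 1/13 = 7.7%, Team Alpha 4/18 = 22.2% → Team Alpha
P1: the Platform team 32/99 = 32.3%, Team Alpha 51/126 = 40.5% → Team Alpha
Overall: the Platform team 206/395 = 52.2%, Team Alpha 255/443 = 57.6% → Team Alpha
Team Alpha wins overall and in every ticket group — no reversal.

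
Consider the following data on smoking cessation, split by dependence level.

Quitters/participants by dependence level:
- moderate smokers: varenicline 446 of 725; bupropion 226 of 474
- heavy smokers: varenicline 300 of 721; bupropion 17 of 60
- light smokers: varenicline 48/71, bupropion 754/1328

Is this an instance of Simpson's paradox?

Yes

Moderate smokers: varenicline 446/725 = 61.5%, bupropion 226/474 = 47.7% → varenicline
Heavy smokers: varenicline 300/721 = 41.6%, bupropion 17/60 = 28.3% → varenicline
Light smokers: varenicline 48/71 = 67.6%, bupropion 754/1328 = 56.8% → varenicline
Overall: varenicline 794/1517 = 52.3%, bupropion 997/1862 = 53.5% → bupropion
Varenicline wins each dependence group but bupropion wins overall — the comparison reverses. Varenicline's participants skew toward heavy smokers, which has a lower base rate.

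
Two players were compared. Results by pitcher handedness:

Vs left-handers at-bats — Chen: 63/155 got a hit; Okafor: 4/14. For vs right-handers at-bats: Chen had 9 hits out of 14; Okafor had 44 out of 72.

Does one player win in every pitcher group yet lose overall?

Yes

Vs left-handers: Chen 63/155 = 40.6%, Okafor 4/14 = 28.6% → Chen
Vs right-handers: Chen 9/14 = 64.3%, Okafor 44/72 = 61.1% → Chen
Overall: Chen 72/169 = 42.6%, Okafor 48/86 = 55.8% → Okafor
Chen wins each pitcher group but Okafor wins overall — the comparison reverses. Chen's at-bats skew toward vs left-handers, which has a lower base rate.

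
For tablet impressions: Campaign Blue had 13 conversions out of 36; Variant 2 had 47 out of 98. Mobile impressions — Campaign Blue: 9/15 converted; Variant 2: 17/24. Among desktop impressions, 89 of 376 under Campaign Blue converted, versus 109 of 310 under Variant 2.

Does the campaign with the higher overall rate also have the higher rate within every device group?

Tablet: Campaign Blue 13/36 = 36.1%, Variant 2 47/98 = 48.0% → Variant 2
Mobile: Campaign Blue 9/15 = 60.0%, Variant 2 17/24 = 70.8% → Variant 2
Desktop: Campaign Blue 89/376 = 23.7%, Variant 2 109/310 = 35.2% → Variant 2
Overall: Campaign Blue 111/427 = 26.0%, Variant 2 173/432 = 40.0% → Variant 2
Variant 2 wins overall and in every device group — no reversal.

Yes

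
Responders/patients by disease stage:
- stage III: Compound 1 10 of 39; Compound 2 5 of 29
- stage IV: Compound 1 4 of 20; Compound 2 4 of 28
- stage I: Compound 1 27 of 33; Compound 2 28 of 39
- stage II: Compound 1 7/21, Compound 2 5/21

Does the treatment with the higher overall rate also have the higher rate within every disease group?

Stage III: Compound 1 10/39 = 25.6%, Compound 2 5/29 = 17.2% → Compound 1
Stage IV: Compound 1 4/20 = 20.0%, Compound 2 4/28 = 14.3% → Compound 1
Stage I: Compound 1 27/33 = 81.8%, Compound 2 28/39 = 71.8% → Compound 1
Stage II: Compound 1 7/21 = 33.3%, Compound 2 5/21 = 23.8% → Compound 1
Overall: Compound 1 48/113 = 42.5%, Compound 2 42/117 = 35.9% → Compound 1
Compound 1 wins overall and in every disease group — no reversal.

Yes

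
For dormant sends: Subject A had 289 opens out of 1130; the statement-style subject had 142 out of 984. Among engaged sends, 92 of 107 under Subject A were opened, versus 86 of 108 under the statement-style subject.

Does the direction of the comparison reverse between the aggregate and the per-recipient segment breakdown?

Dormant: Subject A 289/1130 = 25.6%, the statement-style subject 142/984 = 14.4% → Subject A
Engaged: Subject A 92/107 = 86.0%, the statement-style subject 86/108 = 79.6% → Subject A
Overall: Subject A 381/1237 = 30.8%, the statement-style subject 228/1092 = 20.9% → Subject A
Subject A wins overall and in every recipient group — no reversal.

No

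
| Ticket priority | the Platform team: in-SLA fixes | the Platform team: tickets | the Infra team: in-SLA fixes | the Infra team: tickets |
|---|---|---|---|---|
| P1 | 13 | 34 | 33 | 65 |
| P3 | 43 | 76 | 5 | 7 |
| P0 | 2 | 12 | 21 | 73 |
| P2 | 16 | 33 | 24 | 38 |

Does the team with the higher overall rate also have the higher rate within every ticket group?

P1: the Platform team 13/34 = 38.2%, the Infra team 33/65 = 50.8% → the Infra team
P3: the Platform team 43/76 = 56.6%, the Infra team 5/7 = 71.4% → the Infra team
P0: the Platform team 2/12 = 16.7%, the Infra team 21/73 = 28.8% → the Infra team
P2: the Platform team 16/33 = 48.5%, the Infra team 24/38 = 63.2% → the Infra team
Overall: the Platform team 74/155 = 47.7%, the Infra team 83/183 = 45.4% → the Platform team
The Infra team wins each ticket group but the Platform team wins overall — the comparison reverses. The Infra team's tickets skew toward P0, which has a lower base rate.

No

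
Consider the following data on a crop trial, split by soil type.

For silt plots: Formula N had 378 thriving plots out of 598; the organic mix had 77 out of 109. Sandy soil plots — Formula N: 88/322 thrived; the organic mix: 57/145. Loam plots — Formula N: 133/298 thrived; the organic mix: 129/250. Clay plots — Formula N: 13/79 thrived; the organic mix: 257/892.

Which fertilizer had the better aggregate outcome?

Formula N

Silt: Formula N 378/598 = 63.2%, the organic mix 77/109 = 70.6% → the organic mix
Sandy soil: Formula N 88/322 = 27.3%, the organic mix 57/145 = 39.3% → the organic mix
Loam: Formula N 133/298 = 44.6%, the organic mix 129/250 = 51.6% → the organic mix
Clay: Formula N 13/79 = 16.5%, the organic mix 257/892 = 28.8% → the organic mix
Overall: Formula N 612/1297 = 47.2%, the organic mix 520/1396 = 37.2% → Formula N
(The organic mix wins every soil group but Formula N wins overall — the organic mix's plots skew toward the low-rate clay group.)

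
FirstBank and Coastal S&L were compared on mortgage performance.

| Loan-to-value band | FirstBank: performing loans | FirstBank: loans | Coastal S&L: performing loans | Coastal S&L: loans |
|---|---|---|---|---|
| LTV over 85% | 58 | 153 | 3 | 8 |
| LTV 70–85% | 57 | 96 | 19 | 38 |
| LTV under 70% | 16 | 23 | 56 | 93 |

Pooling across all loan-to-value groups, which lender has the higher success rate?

LTV over 85%: FirstBank 58/153 = 37.9%, Coastal S&L 3/8 = 37.5% → FirstBank
LTV 70–85%: FirstBank 57/96 = 59.4%, Coastal S&L 19/38 = 50.0% → FirstBank
LTV under 70%: FirstBank 16/23 = 69.6%, Coastal S&L 56/93 = 60.2% → FirstBank
Overall: FirstBank 131/272 = 48.2%, Coastal S&L 78/139 = 56.1% → Coastal S&L
(FirstBank wins every loan-to-value group but Coastal S&L wins overall — FirstBank's loans skew toward the low-rate LTV over 85% group.)

Coastal S&L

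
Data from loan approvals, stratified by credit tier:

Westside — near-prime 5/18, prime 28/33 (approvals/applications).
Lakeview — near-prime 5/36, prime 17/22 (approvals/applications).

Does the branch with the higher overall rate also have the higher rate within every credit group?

Yes

Near-prime: Westside 5/18 = 27.8%, Lakeview 5/36 = 13.9% → Westside
Prime: Westside 28/33 = 84.8%, Lakeview 17/22 = 77.3% → Westside
Overall: Westside 33/51 = 64.7%, Lakeview 22/58 = 37.9% → Westside
Westside wins overall and in every credit group — no reversal.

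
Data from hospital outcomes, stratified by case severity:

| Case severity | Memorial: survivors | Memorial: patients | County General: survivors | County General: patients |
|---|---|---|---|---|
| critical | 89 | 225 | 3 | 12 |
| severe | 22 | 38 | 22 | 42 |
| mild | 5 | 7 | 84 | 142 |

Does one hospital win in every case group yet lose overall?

Critical: Memorial 89/225 = 39.6%, County General 3/12 = 25.0% → Memorial
Severe: Memorial 22/38 = 57.9%, County General 22/42 = 52.4% → Memorial
Mild: Memorial 5/7 = 71.4%, County General 84/142 = 59.2% → Memorial
Overall: Memorial 116/270 = 43.0%, County General 109/196 = 55.6% → County General
Memorial wins each case group but County General wins overall — the comparison reverses. Memorial's patients skew toward critical, which has a lower base rate.

Yes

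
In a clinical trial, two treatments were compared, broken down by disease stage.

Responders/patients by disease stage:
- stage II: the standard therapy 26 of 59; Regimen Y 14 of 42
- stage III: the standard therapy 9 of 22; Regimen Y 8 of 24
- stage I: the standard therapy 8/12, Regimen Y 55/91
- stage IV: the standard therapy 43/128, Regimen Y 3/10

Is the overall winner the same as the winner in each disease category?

Stage II: the standard therapy 26/59 = 44.1%, Regimen Y 14/42 = 33.3% → the standard therapy
Stage III: the standard therapy 9/22 = 40.9%, Regimen Y 8/24 = 33.3% → the standard therapy
Stage I: the standard therapy 8/12 = 66.7%, Regimen Y 55/91 = 60.4% → the standard therapy
Stage IV: the standard therapy 43/128 = 33.6%, Regimen Y 3/10 = 30.0% → the standard therapy
Overall: the standard therapy 86/221 = 38.9%, Regimen Y 80/167 = 47.9% → Regimen Y
The standard therapy wins each disease group but Regimen Y wins overall — the comparison reverses. The standard therapy's patients skew toward stage IV, which has a lower base rate.

No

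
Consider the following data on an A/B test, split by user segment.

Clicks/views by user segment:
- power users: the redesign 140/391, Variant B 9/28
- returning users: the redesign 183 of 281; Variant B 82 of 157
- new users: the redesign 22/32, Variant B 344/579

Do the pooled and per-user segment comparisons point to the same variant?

No

Power users: the redesign 140/391 = 35.8%, Variant B 9/28 = 32.1% → the redesign
Returning users: the redesign 183/281 = 65.1%, Variant B 82/157 = 52.2% → the redesign
New users: the redesign 22/32 = 68.8%, Variant B 344/579 = 59.4% → the redesign
Overall: the redesign 345/704 = 49.0%, Variant B 435/764 = 56.9% → Variant B
The redesign wins each user group but Variant B wins overall — the comparison reverses. The redesign's views skew toward power users, which has a lower base rate.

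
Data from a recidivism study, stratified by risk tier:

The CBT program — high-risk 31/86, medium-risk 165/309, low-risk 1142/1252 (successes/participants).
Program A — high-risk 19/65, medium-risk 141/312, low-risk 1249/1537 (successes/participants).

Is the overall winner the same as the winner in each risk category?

High-risk: the CBT program 31/86 = 36.0%, Program A 19/65 = 29.2% → the CBT program
Medium-risk: the CBT program 165/309 = 53.4%, Program A 141/312 = 45.2% → the CBT program
Low-risk: the CBT program 1142/1252 = 91.2%, Program A 1249/1537 = 81.3% → the CBT program
Overall: the CBT program 1338/1647 = 81.2%, Program A 1409/1914 = 73.6% → the CBT program
The CBT program wins overall and in every risk group — no reversal.

Yes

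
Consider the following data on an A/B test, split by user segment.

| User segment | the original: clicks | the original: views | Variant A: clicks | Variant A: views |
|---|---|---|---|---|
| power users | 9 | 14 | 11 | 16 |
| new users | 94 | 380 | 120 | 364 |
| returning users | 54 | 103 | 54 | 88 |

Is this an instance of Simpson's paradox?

Power users: the original 9/14 = 64.3%, Variant A 11/16 = 68.8% → Variant A
New users: the original 94/380 = 24.7%, Variant A 120/364 = 33.0% → Variant A
Returning users: the original 54/103 = 52.4%, Variant A 54/88 = 61.4% → Variant A
Overall: the original 157/497 = 31.6%, Variant A 185/468 = 39.5% → Variant A
Variant A wins overall and in every user group — no reversal.

No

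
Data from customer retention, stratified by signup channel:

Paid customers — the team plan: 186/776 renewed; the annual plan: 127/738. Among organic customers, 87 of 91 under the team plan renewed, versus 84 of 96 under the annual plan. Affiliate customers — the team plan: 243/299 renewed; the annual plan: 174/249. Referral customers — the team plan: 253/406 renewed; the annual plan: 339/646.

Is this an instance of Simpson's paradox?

No

Paid: the team plan 186/776 = 24.0%, the annual plan 127/738 = 17.2% → the team plan
Organic: the team plan 87/91 = 95.6%, the annual plan 84/96 = 87.5% → the team plan
Affiliate: the team plan 243/299 = 81.3%, the annual plan 174/249 = 69.9% → the team plan
Referral: the team plan 253/406 = 62.3%, the annual plan 339/646 = 52.5% → the team plan
Overall: the team plan 769/1572 = 48.9%, the annual plan 724/1729 = 41.9% → the team plan
The team plan wins overall and in every signup group — no reversal.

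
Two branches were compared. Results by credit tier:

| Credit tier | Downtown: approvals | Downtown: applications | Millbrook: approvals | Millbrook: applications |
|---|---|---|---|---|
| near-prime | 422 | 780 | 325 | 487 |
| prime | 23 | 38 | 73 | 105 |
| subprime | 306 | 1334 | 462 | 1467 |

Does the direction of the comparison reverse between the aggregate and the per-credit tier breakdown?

Near-prime: Downtown 422/780 = 54.1%, Millbrook 325/487 = 66.7% → Millbrook
Prime: Downtown 23/38 = 60.5%, Millbrook 73/105 = 69.5% → Millbrook
Subprime: Downtown 306/1334 = 22.9%, Millbrook 462/1467 = 31.5% → Millbrook
Overall: Downtown 751/2152 = 34.9%, Millbrook 860/2059 = 41.8% → Millbrook
Millbrook wins overall and in every credit group — no reversal.

No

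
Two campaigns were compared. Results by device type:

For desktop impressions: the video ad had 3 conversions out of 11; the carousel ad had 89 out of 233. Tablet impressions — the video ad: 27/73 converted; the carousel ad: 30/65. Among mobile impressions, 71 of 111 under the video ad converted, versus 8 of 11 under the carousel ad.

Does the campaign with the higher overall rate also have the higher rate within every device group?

No

Desktop: the video ad 3/11 = 27.3%, the carousel ad 89/233 = 38.2% → the carousel ad
Tablet: the video ad 27/73 = 37.0%, the carousel ad 30/65 = 46.2% → the carousel ad
Mobile: the video ad 71/111 = 64.0%, the carousel ad 8/11 = 72.7% → the carousel ad
Overall: the video ad 101/195 = 51.8%, the carousel ad 127/309 = 41.1% → the video ad
The carousel ad wins each device group but the video ad wins overall — the comparison reverses. The carousel ad's impressions skew toward desktop, which has a lower base rate.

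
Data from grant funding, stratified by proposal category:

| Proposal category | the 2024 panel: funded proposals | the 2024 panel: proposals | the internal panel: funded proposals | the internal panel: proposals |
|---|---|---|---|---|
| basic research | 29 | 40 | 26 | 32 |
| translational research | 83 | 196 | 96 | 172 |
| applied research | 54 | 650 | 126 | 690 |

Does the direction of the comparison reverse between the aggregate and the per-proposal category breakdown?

Basic research: the 2024 panel 29/40 = 72.5%, the internal panel 26/32 = 81.2% → the internal panel
Translational research: the 2024 panel 83/196 = 42.3%, the internal panel 96/172 = 55.8% → the internal panel
Applied research: the 2024 panel 54/650 = 8.3%, the internal panel 126/690 = 18.3% → the internal panel
Overall: the 2024 panel 166/886 = 18.7%, the internal panel 248/894 = 27.7% → the internal panel
The internal panel wins overall and in every proposal group — no reversal.

No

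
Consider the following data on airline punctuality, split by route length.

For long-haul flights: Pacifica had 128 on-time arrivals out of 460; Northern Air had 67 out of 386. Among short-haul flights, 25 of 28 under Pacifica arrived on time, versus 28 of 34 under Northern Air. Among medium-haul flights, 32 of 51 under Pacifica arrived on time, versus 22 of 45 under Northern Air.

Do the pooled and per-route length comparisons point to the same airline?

Yes

Long-haul: Pacifica 128/460 = 27.8%, Northern Air 67/386 = 17.4% → Pacifica
Short-haul: Pacifica 25/28 = 89.3%, Northern Air 28/34 = 82.4% → Pacifica
Medium-haul: Pacifica 32/51 = 62.7%, Northern Air 22/45 = 48.9% → Pacifica
Overall: Pacifica 185/539 = 34.3%, Northern Air 117/465 = 25.2% → Pacifica
Pacifica wins overall and in every route group — no reversal.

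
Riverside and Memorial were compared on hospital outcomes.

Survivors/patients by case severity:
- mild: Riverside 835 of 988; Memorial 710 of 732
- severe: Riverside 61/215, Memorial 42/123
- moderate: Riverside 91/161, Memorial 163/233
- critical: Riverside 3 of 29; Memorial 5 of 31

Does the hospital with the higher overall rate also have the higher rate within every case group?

Mild: Riverside 835/988 = 84.5%, Memorial 710/732 = 97.0% → Memorial
Severe: Riverside 61/215 = 28.4%, Memorial 42/123 = 34.1% → Memorial
Moderate: Riverside 91/161 = 56.5%, Memorial 163/233 = 70.0% → Memorial
Critical: Riverside 3/29 = 10.3%, Memorial 5/31 = 16.1% → Memorial
Overall: Riverside 990/1393 = 71.1%, Memorial 920/1119 = 82.2% → Memorial
Memorial wins overall and in every case group — no reversal.

Yes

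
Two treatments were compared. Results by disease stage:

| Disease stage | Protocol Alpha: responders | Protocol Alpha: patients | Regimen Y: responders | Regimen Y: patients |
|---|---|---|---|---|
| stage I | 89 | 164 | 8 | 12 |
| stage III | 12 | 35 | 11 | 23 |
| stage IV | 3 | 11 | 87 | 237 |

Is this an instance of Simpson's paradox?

Yes

Stage I: Protocol Alpha 89/164 = 54.3%, Regimen Y 8/12 = 66.7% → Regimen Y
Stage III: Protocol Alpha 12/35 = 34.3%, Regimen Y 11/23 = 47.8% → Regimen Y
Stage IV: Protocol Alpha 3/11 = 27.3%, Regimen Y 87/237 = 36.7% → Regimen Y
Overall: Protocol Alpha 104/210 = 49.5%, Regimen Y 106/272 = 39.0% → Protocol Alpha
Regimen Y wins each disease group but Protocol Alpha wins overall — the comparison reverses. Regimen Y's patients skew toward stage IV, which has a lower base rate.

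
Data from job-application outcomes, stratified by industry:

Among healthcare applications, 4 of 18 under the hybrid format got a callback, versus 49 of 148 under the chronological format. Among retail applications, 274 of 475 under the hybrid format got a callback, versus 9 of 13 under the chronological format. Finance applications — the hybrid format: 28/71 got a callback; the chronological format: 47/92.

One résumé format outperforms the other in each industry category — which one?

Healthcare: the hybrid format 4/18 = 22.2%, the chronological format 49/148 = 33.1% → the chronological format
Retail: the hybrid format 274/475 = 57.7%, the chronological format 9/13 = 69.2% → the chronological format
Finance: the hybrid format 28/71 = 39.4%, the chronological format 47/92 = 51.1% → the chronological format
The chronological format has the higher rate in all 3 groups.

the chronological format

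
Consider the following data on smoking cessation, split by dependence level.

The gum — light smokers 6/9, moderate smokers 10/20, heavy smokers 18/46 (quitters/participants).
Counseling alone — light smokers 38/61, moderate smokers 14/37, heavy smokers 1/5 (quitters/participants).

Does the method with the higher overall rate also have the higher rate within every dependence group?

Light smokers: the gum 6/9 = 66.7%, counseling alone 38/61 = 62.3% → the gum
Moderate smokers: the gum 10/20 = 50.0%, counseling alone 14/37 = 37.8% → the gum
Heavy smokers: the gum 18/46 = 39.1%, counseling alone 1/5 = 20.0% → the gum
Overall: the gum 34/75 = 45.3%, counseling alone 53/103 = 51.5% → counseling alone
The gum wins each dependence group but counseling alone wins overall — the comparison reverses. The gum's participants skew toward heavy smokers, which has a lower base rate.

No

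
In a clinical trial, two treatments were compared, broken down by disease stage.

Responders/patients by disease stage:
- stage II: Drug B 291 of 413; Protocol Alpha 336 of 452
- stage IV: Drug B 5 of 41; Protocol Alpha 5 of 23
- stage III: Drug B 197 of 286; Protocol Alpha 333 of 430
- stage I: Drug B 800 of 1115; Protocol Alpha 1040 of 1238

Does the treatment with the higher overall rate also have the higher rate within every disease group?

Yes

Stage II: Drug B 291/413 = 70.5%, Protocol Alpha 336/452 = 74.3% → Protocol Alpha
Stage IV: Drug B 5/41 = 12.2%, Protocol Alpha 5/23 = 21.7% → Protocol Alpha
Stage III: Drug B 197/286 = 68.9%, Protocol Alpha 333/430 = 77.4% → Protocol Alpha
Stage I: Drug B 800/1115 = 71.7%, Protocol Alpha 1040/1238 = 84.0% → Protocol Alpha
Overall: Drug B 1293/1855 = 69.7%, Protocol Alpha 1714/2143 = 80.0% → Protocol Alpha
Protocol Alpha wins overall and in every disease group — no reversal.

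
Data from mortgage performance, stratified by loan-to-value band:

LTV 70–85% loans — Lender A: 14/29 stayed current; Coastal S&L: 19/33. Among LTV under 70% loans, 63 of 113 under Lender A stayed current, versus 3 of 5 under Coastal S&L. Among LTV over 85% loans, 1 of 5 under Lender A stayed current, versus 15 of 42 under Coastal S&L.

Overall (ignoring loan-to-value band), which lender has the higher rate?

Lender A

LTV 70–85%: Lender A 14/29 = 48.3%, Coastal S&L 19/33 = 57.6% → Coastal S&L
LTV under 70%: Lender A 63/113 = 55.8%, Coastal S&L 3/5 = 60.0% → Coastal S&L
LTV over 85%: Lender A 1/5 = 20.0%, Coastal S&L 15/42 = 35.7% → Coastal S&L
Overall: Lender A 78/147 = 53.1%, Coastal S&L 37/80 = 46.2% → Lender A
(Coastal S&L wins every loan-to-value group but Lender A wins overall — Coastal S&L's loans skew toward the low-rate LTV over 85% group.)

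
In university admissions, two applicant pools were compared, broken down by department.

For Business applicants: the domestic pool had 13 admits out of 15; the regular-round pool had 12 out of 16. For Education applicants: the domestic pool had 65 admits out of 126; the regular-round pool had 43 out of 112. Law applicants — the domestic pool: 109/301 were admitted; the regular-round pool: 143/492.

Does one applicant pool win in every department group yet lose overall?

No

Business: the domestic pool 13/15 = 86.7%, the regular-round pool 12/16 = 75.0% → the domestic pool
Education: the domestic pool 65/126 = 51.6%, the regular-round pool 43/112 = 38.4% → the domestic pool
Law: the domestic pool 109/301 = 36.2%, the regular-round pool 143/492 = 29.1% → the domestic pool
Overall: the domestic pool 187/442 = 42.3%, the regular-round pool 198/620 = 31.9% → the domestic pool
The domestic pool wins overall and in every department group — no reversal.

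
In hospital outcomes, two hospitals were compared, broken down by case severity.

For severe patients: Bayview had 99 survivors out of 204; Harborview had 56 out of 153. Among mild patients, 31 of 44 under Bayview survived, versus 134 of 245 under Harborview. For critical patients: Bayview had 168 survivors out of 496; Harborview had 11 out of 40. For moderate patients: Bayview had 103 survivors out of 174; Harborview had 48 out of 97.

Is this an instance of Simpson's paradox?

Yes

Severe: Bayview 99/204 = 48.5%, Harborview 56/153 = 36.6% → Bayview
Mild: Bayview 31/44 = 70.5%, Harborview 134/245 = 54.7% → Bayview
Critical: Bayview 168/496 = 33.9%, Harborview 11/40 = 27.5% → Bayview
Moderate: Bayview 103/174 = 59.2%, Harborview 48/97 = 49.5% → Bayview
Overall: Bayview 401/918 = 43.7%, Harborview 249/535 = 46.5% → Harborview
Bayview wins each case group but Harborview wins overall — the comparison reverses. Bayview's patients skew toward critical, which has a lower base rate.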